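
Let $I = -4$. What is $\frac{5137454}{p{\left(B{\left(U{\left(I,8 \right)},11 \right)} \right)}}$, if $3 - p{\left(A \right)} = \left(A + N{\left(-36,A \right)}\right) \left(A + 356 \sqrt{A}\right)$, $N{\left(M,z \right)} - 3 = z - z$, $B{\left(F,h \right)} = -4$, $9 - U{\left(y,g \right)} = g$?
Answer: $- \frac{5137454}{506945} - \frac{3657867248 i}{506945} \approx -10.134 - 7215.5 i$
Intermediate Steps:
$U{\left(y,g \right)} = 9 - g$
$N{\left(M,z \right)} = 3$ ($N{\left(M,z \right)} = 3 + \left(z - z\right) = 3 + 0 = 3$)
$p{\left(A \right)} = 3 - \left(3 + A\right) \left(A + 356 \sqrt{A}\right)$ ($p{\left(A \right)} = 3 - \left(A + 3\right) \left(A + 356 \sqrt{A}\right) = 3 - \left(3 + A\right) \left(A + 356 \sqrt{A}\right)$)
$\frac{5137454}{p{\left(B{\left(U{\left(I,8 \right)},11 \right)} \right)}} = \frac{5137454}{3 - \left(-4\right)^{2} - 1068 \sqrt{-4} - 356 \left(-4\right)^{\frac{3}{2}} - -12} = \frac{5137454}{3 - 16 - 1068 \cdot 2 i - 356 \left(- 8 i\right) + 12} = \frac{5137454}{3 - 16 - 2136 i + 2848 i + 12} = \frac{5137454}{-1 + 712 i} = 5137454 \frac{-1 - 712 i}{506945} = \frac{5137454 \left(-1 - 712 i\right)}{506945}$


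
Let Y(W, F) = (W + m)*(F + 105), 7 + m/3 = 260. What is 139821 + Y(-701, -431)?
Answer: 120913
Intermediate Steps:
m = 759 (m = -21 + 3*260 = -21 + 780 = 759)
Y(W, F) = (105 + F)*(759 + W) (Y(W, F) = (W + 759)*(F + 105) = (759 + W)*(105 + F) = (105 + F)*(759 + W))
139821 + Y(-701, -431) = 139821 + (79695 + 105*(-701) + 759*(-431) - 431*(-701)) = 139821 + (79695 - 73605 - 327129 + 302131) = 139821 - 18908 = 120913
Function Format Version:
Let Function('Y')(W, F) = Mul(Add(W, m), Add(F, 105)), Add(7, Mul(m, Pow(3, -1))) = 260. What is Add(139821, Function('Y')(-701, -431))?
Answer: 120913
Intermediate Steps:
m = 759 (m = Add(-21, Mul(3, 260)) = Add(-21, 780) = 759)
Function('Y')(W, F) = Mul(Add(105, F), Add(759, W)) (Function('Y')(W, F) = Mul(Add(W, 759), Add(F, 105)) = Mul(Add(759, W), Add(105, F)) = Mul(Add(105, F), Add(759, W)))
Add(139821, Function('Y')(-701, -431)) = Add(139821, Add(79695, Mul(105, -701), Mul(759, -431), Mul(-431, -701))) = Add(139821, Add(79695, -73605, -327129, 302131)) = Add(139821, -18908) = 120913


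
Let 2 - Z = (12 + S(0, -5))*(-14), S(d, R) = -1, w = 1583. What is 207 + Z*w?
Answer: 247155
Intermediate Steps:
Z = 156 (Z = 2 - (12 - 1)*(-14) = 2 - 11*(-14) = 2 - 1*(-154) = 2 + 154 = 156)
207 + Z*w = 207 + 156*1583 = 207 + 246948 = 247155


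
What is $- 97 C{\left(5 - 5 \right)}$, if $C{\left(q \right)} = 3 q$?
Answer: $0$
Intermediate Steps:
$- 97 C{\left(5 - 5 \right)} = - 97 \cdot 3 \left(5 - 5\right) = - 97 \cdot 3 \cdot 0 = \left(-97\right) 0 = 0$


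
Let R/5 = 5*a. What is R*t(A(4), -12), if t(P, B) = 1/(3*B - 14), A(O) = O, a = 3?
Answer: -3/2 ≈ -1.5000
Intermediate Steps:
t(P, B) = 1/(-14 + 3*B)
R = 75 (R = 5*(5*3) = 5*15 = 75)
R*t(A(4), -12) = 75/(-14 + 3*(-12)) = 75/(-14 - 36) = 75/(-50) = 75*(-1/50) = -3/2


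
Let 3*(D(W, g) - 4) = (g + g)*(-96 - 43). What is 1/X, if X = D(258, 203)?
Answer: -3/56422 ≈ -5.3171e-5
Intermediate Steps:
D(W, g) = 4 - 278*g/3 (D(W, g) = 4 + ((g + g)*(-96 - 43))/3 = 4 + ((2*g)*(-139))/3 = 4 + (-278*g)/3 = 4 - 278*g/3)
X = -56422/3 (X = 4 - 278/3*203 = 4 - 56434/3 = -56422/3 ≈ -18807.)
1/X = 1/(-56422/3) = -3/56422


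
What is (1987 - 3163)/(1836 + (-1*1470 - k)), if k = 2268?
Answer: 196/317 ≈ 0.61830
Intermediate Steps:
(1987 - 3163)/(1836 + (-1*1470 - k)) = (1987 - 3163)/(1836 + (-1*1470 - 1*2268)) = -1176/(1836 + (-1470 - 2268)) = -1176/(1836 - 3738) = -1176/(-1902) = -1176*(-1/1902) = 196/317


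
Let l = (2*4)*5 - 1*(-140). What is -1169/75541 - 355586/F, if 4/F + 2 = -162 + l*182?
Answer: -218892913191043/75541 ≈ -2.8977e+9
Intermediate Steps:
l = 180 (l = 8*5 + 140 = 40 + 140 = 180)
F = 1/8149 (F = 4/(-2 + (-162 + 180*182)) = 4/(-2 + (-162 + 32760)) = 4/(-2 + 32598) = 4/32596 = 4*(1/32596) = 1/8149 ≈ 0.00012271)
-1169/75541 - 355586/F = -1169/75541 - 355586/1/8149 = -1169*1/75541 - 355586*8149 = -1169/75541 - 2897670314 = -218892913191043/75541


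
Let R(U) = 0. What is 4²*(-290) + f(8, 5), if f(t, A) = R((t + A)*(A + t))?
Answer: -4640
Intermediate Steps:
f(t, A) = 0
4²*(-290) + f(8, 5) = 4²*(-290) + 0 = 16*(-290) + 0 = -4640 + 0 = -4640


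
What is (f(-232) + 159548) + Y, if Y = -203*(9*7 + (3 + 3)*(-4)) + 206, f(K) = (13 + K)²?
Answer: 199798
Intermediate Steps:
Y = -7711 (Y = -203*(63 + 6*(-4)) + 206 = -203*(63 - 24) + 206 = -203*39 + 206 = -7917 + 206 = -7711)
(f(-232) + 159548) + Y = ((13 - 232)² + 159548) - 7711 = ((-219)² + 159548) - 7711 = (47961 + 159548) - 7711 = 207509 - 7711 = 199798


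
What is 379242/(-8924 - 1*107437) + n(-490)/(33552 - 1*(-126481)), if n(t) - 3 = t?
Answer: -6749766977/2069066657 ≈ -3.2622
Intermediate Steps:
n(t) = 3 + t
379242/(-8924 - 1*107437) + n(-490)/(33552 - 1*(-126481)) = 379242/(-8924 - 1*107437) + (3 - 490)/(33552 - 1*(-126481)) = 379242/(-8924 - 107437) - 487/(33552 + 126481) = 379242/(-116361) - 487/160033 = 379242*(-1/116361) - 487*1/160033 = -42138/12929 - 487/160033 = -6749766977/2069066657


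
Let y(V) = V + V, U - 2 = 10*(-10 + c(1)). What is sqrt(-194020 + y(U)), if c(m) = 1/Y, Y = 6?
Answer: I*sqrt(1747914)/3 ≈ 440.7*I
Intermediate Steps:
c(m) = 1/6
U = -289/3 (U = 2 + 10*(-10 + 1/6) = 2 + 10*(-59/6) = 2 - 295/3 = -289/3 ≈ -96.333)
y(V) = 2*V
sqrt(-194020 + y(U)) = sqrt(-194020 + 2*(-289/3)) = sqrt(-194020 - 578/3) = sqrt(-582638/3) = I*sqrt(1747914)/3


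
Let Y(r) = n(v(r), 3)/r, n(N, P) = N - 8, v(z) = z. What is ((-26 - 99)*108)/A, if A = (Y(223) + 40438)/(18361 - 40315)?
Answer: 22030839000/3005963 ≈ 7329.0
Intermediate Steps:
n(N, P) = -8 + N
Y(r) = (-8 + r)/r
A = -3005963/1631914 (A = ((-8 + 223)/223 + 40438)/(18361 - 40315) = ((1/223)*215 + 40438)/(-21954) = (215/223 + 40438)*(-1/21954) = (9017889/223)*(-1/21954) = -3005963/1631914 ≈ -1.8420)
((-26 - 99)*108)/A = ((-26 - 99)*108)/(-3005963/1631914) = -125*108*(-1631914/3005963) = -13500*(-1631914/3005963) = 22030839000/3005963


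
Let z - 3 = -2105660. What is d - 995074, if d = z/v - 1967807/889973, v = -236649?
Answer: -29938905900944540/30087317211 ≈ -9.9507e+5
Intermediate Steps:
z = -2105657 (z = 3 - 2105660 = -2105657)
d = 201185474074/30087317211 (d = -2105657/(-236649) - 1967807/889973 = -2105657*(-1/236649) - 1967807*1/889973 = 2105657/236649 - 1967807/889973 = 201185474074/30087317211 ≈ 6.6867)
d - 995074 = 201185474074/30087317211 - 995074 = -29938905900944540/30087317211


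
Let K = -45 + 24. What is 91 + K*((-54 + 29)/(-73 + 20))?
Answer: 4298/53 ≈ 81.094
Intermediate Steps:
K = -21
91 + K*((-54 + 29)/(-73 + 20)) = 91 - 21*(-54 + 29)/(-73 + 20) = 91 - (-525)/(-53) = 91 - (-525)*(-1)/53 = 91 - 21*25/53 = 91 - 525/53 = 4298/53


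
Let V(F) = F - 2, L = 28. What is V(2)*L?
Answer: 0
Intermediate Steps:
V(F) = -2 + F
V(2)*L = (-2 + 2)*28 = 0*28 = 0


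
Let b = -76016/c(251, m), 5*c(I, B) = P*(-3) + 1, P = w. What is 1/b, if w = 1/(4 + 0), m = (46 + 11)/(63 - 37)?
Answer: -1/1520320 ≈ -6.5776e-7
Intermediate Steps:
m = 57/26 ≈ 2.1923
w = ¼ (w = 1/4 = ¼ ≈ 0.25000)
P = ¼ ≈ 0.25000
c(I, B) = 1/20 (c(I, B) = ((¼)*(-3) + 1)/5 = (-¾ + 1)/5 = (⅕)*(¼) = 1/20)
b = -1520320 (b = -76016/1/20 = -76016*20 = -1520320)
1/b = 1/(-1520320) = -1/1520320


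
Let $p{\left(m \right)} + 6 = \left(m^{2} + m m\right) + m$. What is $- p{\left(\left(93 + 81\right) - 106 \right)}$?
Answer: $-9310$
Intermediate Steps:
$p{\left(m \right)} = -6 + m + 2 m^{2}$ ($p{\left(m \right)} = -6 + \left(\left(m^{2} + m m\right) + m\right) = -6 + \left(\left(m^{2} + m^{2}\right) + m\right) = -6 + \left(2 m^{2} + m\right) = -6 + \left(m + 2 m^{2}\right) = -6 + m + 2 m^{2}$)
$- p{\left(\left(93 + 81\right) - 106 \right)} = - (-6 + \left(\left(93 + 81\right) - 106\right) + 2 \left(\left(93 + 81\right) - 106\right)^{2}) = - (-6 + \left(174 - 106\right) + 2 \left(174 - 106\right)^{2}) = - (-6 + 68 + 2 \cdot 68^{2}) = - (-6 + 68 + 2 \cdot 4624) = - (-6 + 68 + 9248) = \left(-1\right) 9310 = -9310$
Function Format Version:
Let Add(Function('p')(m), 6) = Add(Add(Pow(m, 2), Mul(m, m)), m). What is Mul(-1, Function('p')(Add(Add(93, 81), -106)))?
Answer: -9310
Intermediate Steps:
Function('p')(m) = Add(-6, m, Mul(2, Pow(m, 2))) (Function('p')(m) = Add(-6, Add(Add(Pow(m, 2), Mul(m, m)), m)) = Add(-6, Add(Add(Pow(m, 2), Pow(m, 2)), m)) = Add(-6, Add(Mul(2, Pow(m, 2)), m)) = Add(-6, Add(m, Mul(2, Pow(m, 2)))) = Add(-6, m, Mul(2, Pow(m, 2))))
Mul(-1, Function('p')(Add(Add(93, 81), -106))) = Mul(-1, Add(-6, Add(Add(93, 81), -106), Mul(2, Pow(Add(Add(93, 81), -106), 2)))) = Mul(-1, Add(-6, Add(174, -106), Mul(2, Pow(Add(174, -106), 2)))) = Mul(-1, Add(-6, 68, Mul(2, Pow(68, 2)))) = Mul(-1, Add(-6, 68, Mul(2, 4624))) = Mul(-1, Add(-6, 68, 9248)) = Mul(-1, 9310) = -9310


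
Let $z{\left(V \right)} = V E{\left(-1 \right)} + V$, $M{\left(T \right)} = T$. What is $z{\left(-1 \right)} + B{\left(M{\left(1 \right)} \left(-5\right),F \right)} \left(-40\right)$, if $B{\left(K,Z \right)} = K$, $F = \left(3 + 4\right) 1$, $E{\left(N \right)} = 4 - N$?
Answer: $194$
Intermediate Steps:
$F = 7$ ($F = 7 \cdot 1 = 7$)
$z{\left(V \right)} = 6 V$ ($z{\left(V \right)} = V \left(4 - -1\right) + V = V \left(4 + 1\right) + V = V 5 + V = 5 V + V = 6 V$)
$z{\left(-1 \right)} + B{\left(M{\left(1 \right)} \left(-5\right),F \right)} \left(-40\right) = 6 \left(-1\right) + 1 \left(-5\right) \left(-40\right) = -6 - -200 = -6 + 200 = 194$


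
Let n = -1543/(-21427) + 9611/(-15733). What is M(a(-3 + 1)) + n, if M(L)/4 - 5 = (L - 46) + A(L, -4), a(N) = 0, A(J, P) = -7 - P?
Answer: -59513193294/337110991 ≈ -176.54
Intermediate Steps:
n = -181658878/337110991 (n = -1543*(-1/21427) + 9611*(-1/15733) = 1543/21427 - 9611/15733 = -181658878/337110991 ≈ -0.53887)
M(L) = -176 + 4*L (M(L) = 20 + 4*((L - 46) + (-7 - 1*(-4))) = 20 + 4*((-46 + L) + (-7 + 4)) = 20 + 4*((-46 + L) - 3) = 20 + 4*(-49 + L) = 20 + (-196 + 4*L) = -176 + 4*L)
M(a(-3 + 1)) + n = (-176 + 4*0) - 181658878/337110991 = (-176 + 0) - 181658878/337110991 = -176 - 181658878/337110991 = -59513193294/337110991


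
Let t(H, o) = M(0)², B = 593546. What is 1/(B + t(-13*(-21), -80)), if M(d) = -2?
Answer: 1/593550 ≈ 1.6848e-6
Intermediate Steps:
t(H, o) = 4 (t(H, o) = (-2)² = 4)
1/(B + t(-13*(-21), -80)) = 1/(593546 + 4) = 1/593550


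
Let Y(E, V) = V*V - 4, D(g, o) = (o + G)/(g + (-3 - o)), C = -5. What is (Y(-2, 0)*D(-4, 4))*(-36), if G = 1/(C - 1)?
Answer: -552/11 ≈ -50.182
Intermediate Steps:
G = -⅙ (G = 1/(-5 - 1) = 1/(-6) = -⅙ ≈ -0.16667)
D(g, o) = (-⅙ + o)/(-3 + g - o) (D(g, o) = (o - ⅙)/(g + (-3 - o)) = (-⅙ + o)/(-3 + g - o))
Y(E, V) = -4 + V² (Y(E, V) = V² - 4 = -4 + V²)
(Y(-2, 0)*D(-4, 4))*(-36) = ((-4 + 0²)*((⅙ - 1*4)/(3 + 4 - 1*(-4))))*(-36) = ((-4 + 0)*((⅙ - 4)/(3 + 4 + 4)))*(-36) = -4*(-23)/(11*6)*(-36) = -4*(-23/66)*(-36) = (46/33)*(-36) = -552/11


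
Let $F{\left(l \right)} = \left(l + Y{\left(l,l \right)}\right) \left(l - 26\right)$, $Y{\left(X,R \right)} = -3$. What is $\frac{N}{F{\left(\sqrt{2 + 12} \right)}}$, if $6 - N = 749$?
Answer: $\frac{34178}{1655} + \frac{21547 \sqrt{14}}{3310} \approx 45.008$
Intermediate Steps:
$N = -743$ ($N = 6 - 749 = -743$)
$F{\left(l \right)} = \left(-26 + l\right) \left(-3 + l\right)$ ($F{\left(l \right)} = \left(l - 3\right) \left(l - 26\right) = \left(-3 + l\right) \left(-26 + l\right) = \left(-26 + l\right) \left(-3 + l\right)$)
$\frac{N}{F{\left(\sqrt{2 + 12} \right)}} = - \frac{743}{78 + \left(\sqrt{2 + 12}\right)^{2} - 29 \sqrt{2 + 12}} = - \frac{743}{78 + \left(\sqrt{14}\right)^{2} - 29 \sqrt{14}} = - \frac{743}{78 + 14 - 29 \sqrt{14}} = - \frac{743}{92 - 29 \sqrt{14}}$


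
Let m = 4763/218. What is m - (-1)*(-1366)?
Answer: -293025/218 ≈ -1344.2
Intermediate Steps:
m = 4763/218 (m = 4763*(1/218) = 4763/218 ≈ 21.849)
m - (-1)*(-1366) = 4763/218 - (-1)*(-1366) = 4763/218 - 1*1366 = 4763/218 - 1366 = -293025/218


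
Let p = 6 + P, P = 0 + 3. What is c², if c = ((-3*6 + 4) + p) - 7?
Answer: 144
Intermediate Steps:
P = 3
p = 9 (p = 6 + 3 = 9)
c = -12 (c = ((-3*6 + 4) + 9) - 7 = ((-18 + 4) + 9) - 7 = (-14 + 9) - 7 = -5 - 7 = -12)
c² = (-12)² = 144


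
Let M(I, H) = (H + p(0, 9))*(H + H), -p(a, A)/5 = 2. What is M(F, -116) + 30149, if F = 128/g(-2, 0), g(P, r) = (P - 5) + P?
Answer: 59381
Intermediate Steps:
g(P, r) = -5 + 2*P (g(P, r) = (-5 + P) + P = -5 + 2*P)
p(a, A) = -10 (p(a, A) = -5*2 = -10)
F = -128/9 (F = 128/(-5 + 2*(-2)) = 128/(-5 - 4) = 128/(-9) = 128*(-⅑) = -128/9 ≈ -14.222)
M(I, H) = 2*H*(-10 + H) (M(I, H) = (H - 10)*(H + H) = (-10 + H)*(2*H) = 2*H*(-10 + H))
M(F, -116) + 30149 = 2*(-116)*(-10 - 116) + 30149 = 2*(-116)*(-126) + 30149 = 29232 + 30149 = 59381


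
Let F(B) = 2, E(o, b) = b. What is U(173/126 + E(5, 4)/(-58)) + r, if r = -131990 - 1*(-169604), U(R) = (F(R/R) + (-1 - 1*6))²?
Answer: 37639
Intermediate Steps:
U(R) = 25 (U(R) = (2 + (-1 - 1*6))² = (2 + (-1 - 6))² = (2 - 7)² = (-5)² = 25)
r = 37614 (r = -131990 + 169604 = 37614)
U(173/126 + E(5, 4)/(-58)) + r = 25 + 37614 = 37639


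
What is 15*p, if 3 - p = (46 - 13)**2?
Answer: -16290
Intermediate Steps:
p = -1086 (p = 3 - (46 - 13)**2 = 3 - 1*33**2 = 3 - 1*1089 = 3 - 1089 = -1086)
15*p = 15*(-1086) = -16290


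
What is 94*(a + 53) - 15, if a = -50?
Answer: 267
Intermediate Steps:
94*(a + 53) - 15 = 94*(-50 + 53) - 15 = 94*3 - 15 = 282 - 15 = 267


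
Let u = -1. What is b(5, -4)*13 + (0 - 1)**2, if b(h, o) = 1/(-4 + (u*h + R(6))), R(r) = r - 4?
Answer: -6/7 ≈ -0.85714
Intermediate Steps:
R(r) = -4 + r
b(h, o) = 1/(-2 - h) (b(h, o) = 1/(-4 + (-h + (-4 + 6))) = 1/(-4 + (-h + 2)) = 1/(-4 + (2 - h)) = 1/(-2 - h))
b(5, -4)*13 + (0 - 1)**2 = 13/(-2 - 1*5) + (0 - 1)**2 = 13/(-2 - 5) + (-1)**2 = 13/(-7) + 1 = -1/7*13 + 1 = -13/7 + 1 = -6/7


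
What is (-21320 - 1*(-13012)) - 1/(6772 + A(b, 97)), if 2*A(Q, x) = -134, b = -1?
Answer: -55705141/6705 ≈ -8308.0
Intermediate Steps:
A(Q, x) = -67 (A(Q, x) = (1/2)*(-134) = -67)
(-21320 - 1*(-13012)) - 1/(6772 + A(b, 97)) = (-21320 - 1*(-13012)) - 1/(6772 - 67) = (-21320 + 13012) - 1/6705 = -8308 - 1*1/6705 = -8308 - 1/6705 = -55705141/6705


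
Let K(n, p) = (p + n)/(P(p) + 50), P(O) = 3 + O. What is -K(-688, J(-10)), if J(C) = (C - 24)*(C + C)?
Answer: 8/733 ≈ 0.010914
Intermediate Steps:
J(C) = 2*C*(-24 + C) (J(C) = (-24 + C)*(2*C) = 2*C*(-24 + C))
K(n, p) = (n + p)/(53 + p) (K(n, p) = (p + n)/((3 + p) + 50) = (n + p)/(53 + p))
-K(-688, J(-10)) = -(-688 + 2*(-10)*(-24 - 10))/(53 + 2*(-10)*(-24 - 10)) = -(-688 + 2*(-10)*(-34))/(53 + 2*(-10)*(-34)) = -(-688 + 680)/(53 + 680) = -(-8)/733 = -1*(-8/733) = 8/733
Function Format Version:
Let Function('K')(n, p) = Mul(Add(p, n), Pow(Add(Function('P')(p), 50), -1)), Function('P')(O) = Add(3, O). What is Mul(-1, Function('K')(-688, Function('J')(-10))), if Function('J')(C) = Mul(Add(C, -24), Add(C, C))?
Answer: Rational(8, 733) ≈ 0.010914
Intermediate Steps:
Function('J')(C) = Mul(2, C, Add(-24, C)) (Function('J')(C) = Mul(Add(-24, C), Mul(2, C)) = Mul(2, C, Add(-24, C)))
Function('K')(n, p) = Mul(Pow(Add(53, p), -1), Add(n, p)) (Function('K')(n, p) = Mul(Add(p, n), Pow(Add(Add(3, p), 50), -1)) = Mul(Add(n, p), Pow(Add(53, p), -1)) = Mul(Pow(Add(53, p), -1), Add(n, p)))
Mul(-1, Function('K')(-688, Function('J')(-10))) = Mul(-1, Mul(Pow(Add(53, Mul(2, -10, Add(-24, -10))), -1), Add(-688, Mul(2, -10, Add(-24, -10))))) = Mul(-1, Mul(Pow(Add(53, Mul(2, -10, -34)), -1), Add(-688, Mul(2, -10, -34)))) = Mul(-1, Mul(Pow(Add(53, 680), -1), Add(-688, 680))) = Mul(-1, Mul(Pow(733, -1), -8)) = Mul(-1, Mul(Rational(1, 733), -8)) = Mul(-1, Rational(-8, 733)) = Rational(8, 733)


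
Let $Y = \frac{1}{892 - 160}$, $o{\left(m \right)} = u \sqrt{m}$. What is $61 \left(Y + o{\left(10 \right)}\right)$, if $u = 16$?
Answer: $\frac{1}{12} + 976 \sqrt{10} \approx 3086.5$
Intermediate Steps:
$o{\left(m \right)} = 16 \sqrt{m}$
$Y = \frac{1}{732} \approx 0.0013661$
$61 \left(Y + o{\left(10 \right)}\right) = 61 \left(\frac{1}{732} + 16 \sqrt{10}\right) = \frac{1}{12} + 976 \sqrt{10}$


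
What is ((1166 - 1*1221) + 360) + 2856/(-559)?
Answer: 167639/559 ≈ 299.89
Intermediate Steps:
((1166 - 1*1221) + 360) + 2856/(-559) = ((1166 - 1221) + 360) + 2856*(-1/559) = (-55 + 360) - 2856/559 = 305 - 2856/559 = 167639/559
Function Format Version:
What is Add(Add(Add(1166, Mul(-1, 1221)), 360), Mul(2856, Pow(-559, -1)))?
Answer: Rational(167639, 559) ≈ 299.89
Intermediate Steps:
Add(Add(Add(1166, Mul(-1, 1221)), 360), Mul(2856, Pow(-559, -1))) = Add(Add(Add(1166, -1221), 360), Mul(2856, Rational(-1, 559))) = Add(Add(-55, 360), Rational(-2856, 559)) = Add(305, Rational(-2856, 559)) = Rational(167639, 559)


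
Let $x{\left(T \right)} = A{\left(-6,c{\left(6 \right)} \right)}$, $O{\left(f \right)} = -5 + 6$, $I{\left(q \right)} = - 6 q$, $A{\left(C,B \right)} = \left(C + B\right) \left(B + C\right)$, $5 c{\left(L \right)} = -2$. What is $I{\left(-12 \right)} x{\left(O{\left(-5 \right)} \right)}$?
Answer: $\frac{73728}{25} \approx 2949.1$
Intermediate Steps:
$c{\left(L \right)} = - \frac{2}{5}$ ($c{\left(L \right)} = \frac{1}{5} \left(-2\right) = - \frac{2}{5}$)
$A{\left(C,B \right)} = \left(B + C\right)^{2}$ ($A{\left(C,B \right)} = \left(B + C\right) \left(B + C\right) = \left(B + C\right)^{2}$)
$O{\left(f \right)} = 1$
$x{\left(T \right)} = \frac{1024}{25}$ ($x{\left(T \right)} = \left(- \frac{2}{5} - 6\right)^{2} = \left(- \frac{32}{5}\right)^{2} = \frac{1024}{25}$)
$I{\left(-12 \right)} x{\left(O{\left(-5 \right)} \right)} = \left(-6\right) \left(-12\right) \frac{1024}{25} = 72 \cdot \frac{1024}{25} = \frac{73728}{25}$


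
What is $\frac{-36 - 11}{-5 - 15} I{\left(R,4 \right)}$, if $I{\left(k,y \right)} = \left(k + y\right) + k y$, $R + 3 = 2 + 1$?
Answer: $\frac{47}{5} \approx 9.4$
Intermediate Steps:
$R = 0$ ($R = -3 + \left(2 + 1\right) = -3 + 3 = 0$)
$I{\left(k,y \right)} = k + y + k y$
$\frac{-36 - 11}{-5 - 15} I{\left(R,4 \right)} = \frac{-36 - 11}{-5 - 15} \left(0 + 4 + 0 \cdot 4\right) = - \frac{47}{-20} \left(0 + 4 + 0\right) = \left(-47\right) \left(- \frac{1}{20}\right) 4 = \frac{47}{20} \cdot 4 = \frac{47}{5}$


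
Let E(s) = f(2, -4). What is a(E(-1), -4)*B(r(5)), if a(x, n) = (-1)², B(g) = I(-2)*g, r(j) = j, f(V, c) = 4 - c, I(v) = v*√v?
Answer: -10*I*√2 ≈ -14.142*I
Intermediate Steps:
I(v) = v^(3/2)
B(g) = -2*I*g*√2 (B(g) = (-2)^(3/2)*g = (-2*I*√2)*g = -2*I*g*√2)
E(s) = 8 (E(s) = 4 - 1*(-4) = 4 + 4 = 8)
a(x, n) = 1
a(E(-1), -4)*B(r(5)) = 1*(-2*I*5*√2) = 1*(-10*I*√2) = -10*I*√2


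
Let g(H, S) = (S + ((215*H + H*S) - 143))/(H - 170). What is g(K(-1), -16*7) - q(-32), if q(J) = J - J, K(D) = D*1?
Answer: 358/171 ≈ 2.0936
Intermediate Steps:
K(D) = D
q(J) = 0
g(H, S) = (-143 + S + 215*H + H*S)/(-170 + H) (g(H, S) = (S + (-143 + 215*H + H*S))/(-170 + H) = (-143 + S + 215*H + H*S)/(-170 + H))
g(K(-1), -16*7) - q(-32) = (-143 - 16*7 + 215*(-1) - (-16)*7)/(-170 - 1) - 1*0 = (-143 - 112 - 215 - 1*(-112))/(-171) + 0 = -(-143 - 112 - 215 + 112)/171 + 0 = -1/171*(-358) + 0 = 358/171 + 0 = 358/171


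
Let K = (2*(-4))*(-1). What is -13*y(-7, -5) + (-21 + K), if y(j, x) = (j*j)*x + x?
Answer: 3237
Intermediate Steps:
y(j, x) = x + x*j² (y(j, x) = j²*x + x = x*j² + x = x + x*j²)
K = 8 (K = -8*(-1) = 8)
-13*y(-7, -5) + (-21 + K) = -(-65)*(1 + (-7)²) + (-21 + 8) = -(-65)*(1 + 49) - 13 = -(-65)*50 - 13 = -13*(-250) - 13 = 3250 - 13 = 3237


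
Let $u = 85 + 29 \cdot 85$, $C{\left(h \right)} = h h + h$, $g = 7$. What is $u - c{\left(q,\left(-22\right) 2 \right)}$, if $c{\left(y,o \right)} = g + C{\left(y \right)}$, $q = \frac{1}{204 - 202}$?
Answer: $\frac{10169}{4} \approx 2542.3$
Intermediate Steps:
$q = \frac{1}{2} \approx 0.5$
$C{\left(h \right)} = h + h^{2}$ ($C{\left(h \right)} = h^{2} + h = h + h^{2}$)
$u = 2550$ ($u = 85 + 2465 = 2550$)
$c{\left(y,o \right)} = 7 + y \left(1 + y\right)$
$u - c{\left(q,\left(-22\right) 2 \right)} = 2550 - \left(7 + \frac{1 + \frac{1}{2}}{2}\right) = 2550 - \left(7 + \frac{1}{2} \cdot \frac{3}{2}\right) = 2550 - \left(7 + \frac{3}{4}\right) = 2550 - \frac{31}{4} = \frac{10169}{4}$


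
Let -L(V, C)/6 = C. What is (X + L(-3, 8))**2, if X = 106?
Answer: 3364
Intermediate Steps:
L(V, C) = -6*C
(X + L(-3, 8))**2 = (106 - 6*8)**2 = (106 - 48)**2 = 58**2 = 3364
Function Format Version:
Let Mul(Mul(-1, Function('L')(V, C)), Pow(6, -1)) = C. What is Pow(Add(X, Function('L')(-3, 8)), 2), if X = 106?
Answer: 3364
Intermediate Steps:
Function('L')(V, C) = Mul(-6, C)
Pow(Add(X, Function('L')(-3, 8)), 2) = Pow(Add(106, Mul(-6, 8)), 2) = Pow(Add(106, -48), 2) = Pow(58, 2) = 3364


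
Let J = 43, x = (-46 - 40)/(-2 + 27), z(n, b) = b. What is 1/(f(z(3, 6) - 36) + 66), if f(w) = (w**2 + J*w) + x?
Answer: -25/8186 ≈ -0.0030540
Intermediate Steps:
x = -86/25 ≈ -3.4400
f(w) = -86/25 + w**2 + 43*w (f(w) = (w**2 + 43*w) - 86/25 = -86/25 + w**2 + 43*w)
1/(f(z(3, 6) - 36) + 66) = 1/((-86/25 + (6 - 36)**2 + 43*(6 - 36)) + 66) = 1/((-86/25 + (-30)**2 + 43*(-30)) + 66) = 1/((-86/25 + 900 - 1290) + 66) = 1/(-9836/25 + 66) = 1/(-8186/25) = -25/8186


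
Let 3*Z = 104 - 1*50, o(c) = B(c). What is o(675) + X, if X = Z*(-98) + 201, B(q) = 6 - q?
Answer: -2232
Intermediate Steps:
o(c) = 6 - c
Z = 18 (Z = (104 - 1*50)/3 = (104 - 50)/3 = (⅓)*54 = 18)
X = -1563 (X = 18*(-98) + 201 = -1764 + 201 = -1563)
o(675) + X = (6 - 1*675) - 1563 = (6 - 675) - 1563 = -669 - 1563 = -2232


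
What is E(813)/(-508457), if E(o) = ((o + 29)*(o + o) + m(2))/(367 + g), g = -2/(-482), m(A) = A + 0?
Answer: -164975827/22486002368 ≈ -0.0073368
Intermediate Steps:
m(A) = A
g = 1/241 (g = -2*(-1/482) = 1/241 ≈ 0.0041494)
E(o) = 241/44224 + 241*o*(29 + o)/44224 (E(o) = ((o + 29)*(o + o) + 2)/(367 + 1/241) = ((29 + o)*(2*o) + 2)/(88448/241) = (2*o*(29 + o) + 2)*(241/88448) = (2 + 2*o*(29 + o))*(241/88448) = 241/44224 + 241*o*(29 + o)/44224)
E(813)/(-508457) = (241/44224 + (241/44224)*813**2 + (6989/44224)*813)/(-508457) = (241/44224 + (241/44224)*660969 + 5682057/44224)*(-1/508457) = (241/44224 + 159293529/44224 + 5682057/44224)*(-1/508457) = (164975827/44224)*(-1/508457) = -164975827/22486002368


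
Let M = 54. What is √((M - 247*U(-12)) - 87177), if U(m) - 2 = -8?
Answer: I*√85641 ≈ 292.65*I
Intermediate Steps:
U(m) = -6 (U(m) = 2 - 8 = -6)
√((M - 247*U(-12)) - 87177) = √((54 - 247*(-6)) - 87177) = √((54 + 1482) - 87177) = √(1536 - 87177) = √(-85641) = I*√85641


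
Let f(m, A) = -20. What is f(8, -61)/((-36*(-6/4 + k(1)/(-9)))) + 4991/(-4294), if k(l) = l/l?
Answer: -187679/124526 ≈ -1.5071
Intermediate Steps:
k(l) = 1
f(8, -61)/((-36*(-6/4 + k(1)/(-9)))) + 4991/(-4294) = -20*(-1/(36*(-6/4 + 1/(-9)))) + 4991/(-4294) = -20*(-1/(36*(-6*¼ + 1*(-⅑)))) + 4991*(-1/4294) = -20*(-1/(36*(-3/2 - ⅑))) - 4991/4294 = -20/((-36*(-29/18))) - 4991/4294 = -20/58 - 4991/4294 = -20*1/58 - 4991/4294 = -10/29 - 4991/4294 = -187679/124526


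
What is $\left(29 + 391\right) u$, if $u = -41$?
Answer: $-17220$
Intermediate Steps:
$\left(29 + 391\right) u = \left(29 + 391\right) \left(-41\right) = 420 \left(-41\right) = -17220$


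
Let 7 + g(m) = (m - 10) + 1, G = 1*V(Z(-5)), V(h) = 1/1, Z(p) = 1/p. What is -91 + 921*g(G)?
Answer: -13906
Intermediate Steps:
V(h) = 1
G = 1 (G = 1*1 = 1)
g(m) = -16 + m (g(m) = -7 + ((m - 10) + 1) = -7 + ((-10 + m) + 1) = -7 + (-9 + m) = -16 + m)
-91 + 921*g(G) = -91 + 921*(-16 + 1) = -91 + 921*(-15) = -91 - 13815 = -13906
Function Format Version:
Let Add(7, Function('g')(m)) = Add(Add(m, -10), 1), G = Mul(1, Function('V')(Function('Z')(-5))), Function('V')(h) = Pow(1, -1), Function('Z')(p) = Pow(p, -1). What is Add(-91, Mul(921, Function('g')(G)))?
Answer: -13906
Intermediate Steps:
Function('V')(h) = 1
G = 1 (G = Mul(1, 1) = 1)
Function('g')(m) = Add(-16, m) (Function('g')(m) = Add(-7, Add(Add(m, -10), 1)) = Add(-7, Add(Add(-10, m), 1)) = Add(-7, Add(-9, m)) = Add(-16, m))
Add(-91, Mul(921, Function('g')(G))) = Add(-91, Mul(921, Add(-16, 1))) = Add(-91, Mul(921, -15)) = Add(-91, -13815) = -13906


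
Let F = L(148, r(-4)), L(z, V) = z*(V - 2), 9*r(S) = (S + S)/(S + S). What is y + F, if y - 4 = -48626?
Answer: -440114/9 ≈ -48902.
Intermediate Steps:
r(S) = ⅑ (r(S) = ((S + S)/(S + S))/9 = ((2*S)/((2*S)))/9 = ((2*S)*(1/(2*S)))/9 = (⅑)*1 = ⅑)
L(z, V) = z*(-2 + V)
F = -2516/9 (F = 148*(-2 + ⅑) = 148*(-17/9) = -2516/9 ≈ -279.56)
y = -48622 (y = 4 - 48626 = -48622)
y + F = -48622 - 2516/9 = -440114/9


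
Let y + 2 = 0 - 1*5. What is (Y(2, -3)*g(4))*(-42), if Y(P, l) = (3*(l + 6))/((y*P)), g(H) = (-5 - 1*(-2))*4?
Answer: -324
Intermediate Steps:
g(H) = -12 (g(H) = (-5 + 2)*4 = -3*4 = -12)
y = -7 (y = -2 + (0 - 1*5) = -2 + (0 - 5) = -2 - 5 = -7)
Y(P, l) = -(18 + 3*l)/(7*P) (Y(P, l) = (3*(l + 6))/((-7*P)) = (3*(6 + l))*(-1/(7*P)) = (18 + 3*l)*(-1/(7*P)) = -(18 + 3*l)/(7*P))
(Y(2, -3)*g(4))*(-42) = (((3/7)*(-6 - 1*(-3))/2)*(-12))*(-42) = (((3/7)*(1/2)*(-6 + 3))*(-12))*(-42) = (((3/7)*(1/2)*(-3))*(-12))*(-42) = -9/14*(-12)*(-42) = (54/7)*(-42) = -324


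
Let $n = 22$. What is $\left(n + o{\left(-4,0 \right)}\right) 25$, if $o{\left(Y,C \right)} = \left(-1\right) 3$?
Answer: $475$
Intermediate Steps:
$o{\left(Y,C \right)} = -3$
$\left(n + o{\left(-4,0 \right)}\right) 25 = \left(22 - 3\right) 25 = 19 \cdot 25 = 475$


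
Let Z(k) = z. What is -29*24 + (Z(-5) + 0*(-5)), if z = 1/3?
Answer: -2087/3 ≈ -695.67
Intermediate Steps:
z = ⅓ ≈ 0.33333
Z(k) = ⅓
-29*24 + (Z(-5) + 0*(-5)) = -29*24 + (⅓ + 0*(-5)) = -696 + (⅓ + 0) = -696 + ⅓ = -2087/3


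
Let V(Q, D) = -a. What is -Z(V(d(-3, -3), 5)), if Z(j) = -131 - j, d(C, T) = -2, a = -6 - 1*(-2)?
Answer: 135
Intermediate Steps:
a = -4 (a = -6 + 2 = -4)
V(Q, D) = 4 (V(Q, D) = -1*(-4) = 4)
-Z(V(d(-3, -3), 5)) = -(-131 - 1*4) = -(-131 - 4) = -1*(-135) = 135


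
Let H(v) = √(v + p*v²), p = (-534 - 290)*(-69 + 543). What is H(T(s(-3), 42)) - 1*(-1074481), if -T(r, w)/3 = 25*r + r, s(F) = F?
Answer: 1074481 + 3*I*√2376264358 ≈ 1.0745e+6 + 1.4624e+5*I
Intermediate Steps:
p = -390576 (p = -824*474 = -390576)
T(r, w) = -78*r (T(r, w) = -3*(25*r + r) = -78*r)
H(v) = √(v - 390576*v²)
H(T(s(-3), 42)) - 1*(-1074481) = √((-78*(-3))*(1 - (-30464928)*(-3))) - 1*(-1074481) = √(234*(1 - 390576*234)) + 1074481 = √(234*(1 - 91394784)) + 1074481 = √(234*(-91394783)) + 1074481 = √(-21386379222) + 1074481 = 3*I*√2376264358 + 1074481 = 1074481 + 3*I*√2376264358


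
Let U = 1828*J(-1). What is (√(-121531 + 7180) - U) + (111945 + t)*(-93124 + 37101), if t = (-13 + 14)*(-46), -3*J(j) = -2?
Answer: -18806756687/3 + I*√114351 ≈ -6.2689e+9 + 338.16*I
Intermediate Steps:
J(j) = ⅔ (J(j) = -⅓*(-2) = ⅔)
U = 3656/3 (U = 1828*(⅔) = 3656/3 ≈ 1218.7)
t = -46 (t = 1*(-46) = -46)
(√(-121531 + 7180) - U) + (111945 + t)*(-93124 + 37101) = (√(-121531 + 7180) - 1*3656/3) + (111945 - 46)*(-93124 + 37101) = (√(-114351) - 3656/3) + 111899*(-56023) = (I*√114351 - 3656/3) - 6268917677 = (-3656/3 + I*√114351) - 6268917677 = -18806756687/3 + I*√114351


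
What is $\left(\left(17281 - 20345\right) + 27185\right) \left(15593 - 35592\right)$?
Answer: $-482395879$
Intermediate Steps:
$\left(\left(17281 - 20345\right) + 27185\right) \left(15593 - 35592\right) = \left(\left(17281 - 20345\right) + 27185\right) \left(-19999\right) = \left(-3064 + 27185\right) \left(-19999\right) = 24121 \left(-19999\right) = -482395879$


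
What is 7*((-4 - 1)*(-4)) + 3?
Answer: 143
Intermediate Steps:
7*((-4 - 1)*(-4)) + 3 = 7*(-5*(-4)) + 3 = 7*20 + 3 = 140 + 3 = 143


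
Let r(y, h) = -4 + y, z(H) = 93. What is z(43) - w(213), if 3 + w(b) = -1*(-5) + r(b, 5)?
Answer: -118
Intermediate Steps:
w(b) = -2 + b (w(b) = -3 + (-1*(-5) + (-4 + b)) = -3 + (5 + (-4 + b)) = -3 + (1 + b) = -2 + b)
z(43) - w(213) = 93 - (-2 + 213) = 93 - 1*211 = 93 - 211 = -118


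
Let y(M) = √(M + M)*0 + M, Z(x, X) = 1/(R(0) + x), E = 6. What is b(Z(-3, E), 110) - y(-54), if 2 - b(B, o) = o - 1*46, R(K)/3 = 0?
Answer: -8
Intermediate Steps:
R(K) = 0 (R(K) = 3*0 = 0)
Z(x, X) = 1/x (Z(x, X) = 1/(0 + x) = 1/x)
b(B, o) = 48 - o (b(B, o) = 2 - (o - 1*46) = 2 - (o - 46) = 2 - (-46 + o) = 2 + (46 - o) = 48 - o)
y(M) = M (y(M) = √(2*M)*0 + M = (√2*√M)*0 + M = 0 + M = M)
b(Z(-3, E), 110) - y(-54) = (48 - 1*110) - 1*(-54) = (48 - 110) + 54 = -62 + 54 = -8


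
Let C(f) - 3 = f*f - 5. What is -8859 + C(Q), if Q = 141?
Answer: 11020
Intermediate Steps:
C(f) = -2 + f**2 (C(f) = 3 + (f*f - 5) = 3 + (f**2 - 5) = 3 + (-5 + f**2) = -2 + f**2)
-8859 + C(Q) = -8859 + (-2 + 141**2) = -8859 + (-2 + 19881) = -8859 + 19879 = 11020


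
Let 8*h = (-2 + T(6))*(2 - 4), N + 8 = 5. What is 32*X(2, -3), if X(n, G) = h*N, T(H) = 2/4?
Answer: -36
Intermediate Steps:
N = -3 (N = -8 + 5 = -3)
T(H) = 1/2 (T(H) = 2*(1/4) = 1/2)
h = 3/8 (h = ((-2 + 1/2)*(2 - 4))/8 = (-3/2*(-2))/8 = (1/8)*3 = 3/8 ≈ 0.37500)
X(n, G) = -9/8 (X(n, G) = (3/8)*(-3) = -9/8)
32*X(2, -3) = 32*(-9/8) = -36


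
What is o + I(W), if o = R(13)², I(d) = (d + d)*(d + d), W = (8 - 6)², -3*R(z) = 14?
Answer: 772/9 ≈ 85.778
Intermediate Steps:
R(z) = -14/3 (R(z) = -⅓*14 = -14/3)
W = 4 (W = 2² = 4)
I(d) = 4*d² (I(d) = (2*d)*(2*d) = 4*d²)
o = 196/9 (o = (-14/3)² = 196/9 ≈ 21.778)
o + I(W) = 196/9 + 4*4² = 196/9 + 4*16 = 196/9 + 64 = 772/9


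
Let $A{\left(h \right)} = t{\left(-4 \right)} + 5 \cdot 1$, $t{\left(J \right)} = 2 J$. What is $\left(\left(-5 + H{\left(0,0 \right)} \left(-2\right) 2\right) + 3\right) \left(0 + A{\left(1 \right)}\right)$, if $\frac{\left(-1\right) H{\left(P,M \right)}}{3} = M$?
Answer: $6$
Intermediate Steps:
$H{\left(P,M \right)} = - 3 M$
$A{\left(h \right)} = -3$ ($A{\left(h \right)} = 2 \left(-4\right) + 5 \cdot 1 = -8 + 5 = -3$)
$\left(\left(-5 + H{\left(0,0 \right)} \left(-2\right) 2\right) + 3\right) \left(0 + A{\left(1 \right)}\right) = \left(\left(-5 + \left(-3\right) 0 \left(-2\right) 2\right) + 3\right) \left(0 - 3\right) = \left(\left(-5 + 0 \left(-2\right) 2\right) + 3\right) \left(-3\right) = \left(\left(-5 + 0 \cdot 2\right) + 3\right) \left(-3\right) = \left(\left(-5 + 0\right) + 3\right) \left(-3\right) = \left(-5 + 3\right) \left(-3\right) = \left(-2\right) \left(-3\right) = 6$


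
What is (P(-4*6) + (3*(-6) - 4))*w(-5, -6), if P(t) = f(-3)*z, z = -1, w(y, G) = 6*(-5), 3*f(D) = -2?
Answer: 640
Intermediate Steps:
f(D) = -⅔ (f(D) = (⅓)*(-2) = -⅔)
w(y, G) = -30
P(t) = ⅔ (P(t) = -⅔*(-1) = ⅔)
(P(-4*6) + (3*(-6) - 4))*w(-5, -6) = (⅔ + (3*(-6) - 4))*(-30) = (⅔ + (-18 - 4))*(-30) = (⅔ - 22)*(-30) = -64/3*(-30) = 640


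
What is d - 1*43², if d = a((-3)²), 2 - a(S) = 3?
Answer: -1850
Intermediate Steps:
a(S) = -1 (a(S) = 2 - 1*3 = 2 - 3 = -1)
d = -1
d - 1*43² = -1 - 1*43² = -1 - 1*1849 = -1 - 1849 = -1850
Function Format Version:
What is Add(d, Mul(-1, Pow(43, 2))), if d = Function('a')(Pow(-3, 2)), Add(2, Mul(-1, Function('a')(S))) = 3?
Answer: -1850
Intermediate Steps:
Function('a')(S) = -1 (Function('a')(S) = Add(2, Mul(-1, 3)) = Add(2, -3) = -1)
d = -1
Add(d, Mul(-1, Pow(43, 2))) = Add(-1, Mul(-1, Pow(43, 2))) = Add(-1, Mul(-1, 1849)) = Add(-1, -1849) = -1850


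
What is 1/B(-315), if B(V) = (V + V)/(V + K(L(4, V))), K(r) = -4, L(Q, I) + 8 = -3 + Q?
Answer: 319/630 ≈ 0.50635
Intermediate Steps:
L(Q, I) = -11 + Q (L(Q, I) = -8 + (-3 + Q) = -11 + Q)
B(V) = 2*V/(-4 + V) (B(V) = (V + V)/(V - 4) = (2*V)/(-4 + V) = 2*V/(-4 + V))
1/B(-315) = 1/(2*(-315)/(-4 - 315)) = 1/(2*(-315)/(-319)) = 1/(2*(-315)*(-1/319)) = 1/(630/319) = 319/630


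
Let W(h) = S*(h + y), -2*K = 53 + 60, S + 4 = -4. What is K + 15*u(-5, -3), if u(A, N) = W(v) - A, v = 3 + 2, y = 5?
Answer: -2363/2 ≈ -1181.5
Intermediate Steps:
v = 5
S = -8 (S = -4 - 4 = -8)
K = -113/2 (K = -(53 + 60)/2 = -½*113 = -113/2 ≈ -56.500)
W(h) = -40 - 8*h (W(h) = -8*(h + 5) = -8*(5 + h) = -40 - 8*h)
u(A, N) = -80 - A (u(A, N) = (-40 - 8*5) - A = (-40 - 40) - A = -80 - A)
K + 15*u(-5, -3) = -113/2 + 15*(-80 - 1*(-5)) = -113/2 + 15*(-80 + 5) = -113/2 + 15*(-75) = -113/2 - 1125 = -2363/2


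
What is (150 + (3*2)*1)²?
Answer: 24336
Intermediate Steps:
(150 + (3*2)*1)² = (150 + 6*1)² = (150 + 6)² = 156² = 24336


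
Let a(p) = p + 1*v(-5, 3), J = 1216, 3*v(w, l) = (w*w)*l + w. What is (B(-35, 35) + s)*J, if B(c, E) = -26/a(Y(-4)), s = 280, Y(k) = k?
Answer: 9826496/29 ≈ 3.3884e+5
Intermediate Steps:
v(w, l) = w/3 + l*w**2/3 (v(w, l) = ((w*w)*l + w)/3 = (w**2*l + w)/3 = (l*w**2 + w)/3 = (w + l*w**2)/3 = w/3 + l*w**2/3)
a(p) = 70/3 + p (a(p) = p + 1*((1/3)*(-5)*(1 + 3*(-5))) = p + 1*((1/3)*(-5)*(1 - 15)) = p + 1*((1/3)*(-5)*(-14)) = p + 1*(70/3) = p + 70/3 = 70/3 + p)
B(c, E) = -39/29 (B(c, E) = -26/(70/3 - 4) = -26/58/3 = -26*3/58 = -39/29)
(B(-35, 35) + s)*J = (-39/29 + 280)*1216 = (8081/29)*1216 = 9826496/29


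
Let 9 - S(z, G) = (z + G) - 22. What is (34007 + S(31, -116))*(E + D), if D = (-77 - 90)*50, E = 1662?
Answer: -228214624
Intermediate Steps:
S(z, G) = 31 - G - z (S(z, G) = 9 - ((z + G) - 22) = 9 - ((G + z) - 22) = 9 - (-22 + G + z) = 9 + (22 - G - z) = 31 - G - z)
D = -8350 (D = -167*50 = -8350)
(34007 + S(31, -116))*(E + D) = (34007 + (31 - 1*(-116) - 1*31))*(1662 - 8350) = (34007 + (31 + 116 - 31))*(-6688) = (34007 + 116)*(-6688) = 34123*(-6688) = -228214624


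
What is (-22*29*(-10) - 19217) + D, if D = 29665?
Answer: 16828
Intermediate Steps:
(-22*29*(-10) - 19217) + D = (-22*29*(-10) - 19217) + 29665 = (-638*(-10) - 19217) + 29665 = (6380 - 19217) + 29665 = -12837 + 29665 = 16828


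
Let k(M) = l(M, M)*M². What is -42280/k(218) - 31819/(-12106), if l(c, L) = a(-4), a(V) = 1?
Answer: 250081119/143831386 ≈ 1.7387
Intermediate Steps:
l(c, L) = 1
k(M) = M² (k(M) = 1*M² = M²)
-42280/k(218) - 31819/(-12106) = -42280/(218²) - 31819/(-12106) = -42280/47524 - 31819*(-1/12106) = -42280*1/47524 + 31819/12106 = -10570/11881 + 31819/12106 = 250081119/143831386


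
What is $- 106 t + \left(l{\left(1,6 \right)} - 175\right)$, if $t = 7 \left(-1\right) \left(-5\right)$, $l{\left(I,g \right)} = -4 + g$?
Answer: $-3883$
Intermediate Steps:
$t = 35$ ($t = \left(-7\right) \left(-5\right) = 35$)
$- 106 t + \left(l{\left(1,6 \right)} - 175\right) = \left(-106\right) 35 + \left(\left(-4 + 6\right) - 175\right) = -3710 + \left(2 - 175\right) = -3710 - 173 = -3883$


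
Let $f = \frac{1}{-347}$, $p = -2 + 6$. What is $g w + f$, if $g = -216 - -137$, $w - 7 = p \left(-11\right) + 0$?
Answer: $\frac{1014280}{347} \approx 2923.0$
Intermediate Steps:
$p = 4$
$f = - \frac{1}{347} \approx -0.0028818$
$w = -37$ ($w = 7 + \left(4 \left(-11\right) + 0\right) = 7 + \left(-44 + 0\right) = 7 - 44 = -37$)
$g = -79$ ($g = -216 + 137 = -79$)
$g w + f = \left(-79\right) \left(-37\right) - \frac{1}{347} = 2923 - \frac{1}{347} = \frac{1014280}{347}$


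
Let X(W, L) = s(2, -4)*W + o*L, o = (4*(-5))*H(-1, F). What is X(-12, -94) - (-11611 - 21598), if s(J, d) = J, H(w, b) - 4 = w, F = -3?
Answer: 38825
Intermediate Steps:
H(w, b) = 4 + w
o = -60 (o = (4*(-5))*(4 - 1) = -20*3 = -60)
X(W, L) = -60*L + 2*W (X(W, L) = 2*W - 60*L = -60*L + 2*W)
X(-12, -94) - (-11611 - 21598) = (-60*(-94) + 2*(-12)) - (-11611 - 21598) = (5640 - 24) - 1*(-33209) = 5616 + 33209 = 38825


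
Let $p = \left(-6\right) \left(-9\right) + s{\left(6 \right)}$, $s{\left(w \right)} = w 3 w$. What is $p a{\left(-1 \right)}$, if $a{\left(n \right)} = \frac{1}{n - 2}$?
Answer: $-54$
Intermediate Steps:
$a{\left(n \right)} = \frac{1}{-2 + n}$
$s{\left(w \right)} = 3 w^{2}$ ($s{\left(w \right)} = 3 w w = 3 w^{2}$)
$p = 162$ ($p = \left(-6\right) \left(-9\right) + 3 \cdot 6^{2} = 54 + 3 \cdot 36 = 54 + 108 = 162$)
$p a{\left(-1 \right)} = \frac{162}{-2 - 1} = \frac{162}{-3} = 162 \left(- \frac{1}{3}\right) = -54$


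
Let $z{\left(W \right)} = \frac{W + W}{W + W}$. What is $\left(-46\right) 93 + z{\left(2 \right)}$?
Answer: $-4277$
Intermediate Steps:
$z{\left(W \right)} = 1$ ($z{\left(W \right)} = \frac{2 W}{2 W} = 2 W \frac{1}{2 W} = 1$)
$\left(-46\right) 93 + z{\left(2 \right)} = \left(-46\right) 93 + 1 = -4278 + 1 = -4277$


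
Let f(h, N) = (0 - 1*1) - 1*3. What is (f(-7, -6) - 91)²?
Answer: 9025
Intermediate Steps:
f(h, N) = -4 (f(h, N) = (0 - 1) - 3 = -1 - 3 = -4)
(f(-7, -6) - 91)² = (-4 - 91)² = (-95)² = 9025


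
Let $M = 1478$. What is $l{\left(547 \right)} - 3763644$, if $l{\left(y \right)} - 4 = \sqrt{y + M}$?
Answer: $-3763595$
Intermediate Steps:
$l{\left(y \right)} = 4 + \sqrt{1478 + y}$ ($l{\left(y \right)} = 4 + \sqrt{y + 1478} = 4 + \sqrt{1478 + y}$)
$l{\left(547 \right)} - 3763644 = \left(4 + \sqrt{1478 + 547}\right) - 3763644 = \left(4 + \sqrt{2025}\right) - 3763644 = \left(4 + 45\right) - 3763644 = 49 - 3763644 = -3763595$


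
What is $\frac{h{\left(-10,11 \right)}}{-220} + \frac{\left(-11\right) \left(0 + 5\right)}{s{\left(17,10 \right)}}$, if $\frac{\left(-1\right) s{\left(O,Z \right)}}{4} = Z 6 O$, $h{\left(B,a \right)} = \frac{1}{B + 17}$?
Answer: $\frac{4031}{314160} \approx 0.012831$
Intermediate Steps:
$h{\left(B,a \right)} = \frac{1}{17 + B}$
$s{\left(O,Z \right)} = - 24 O Z$ ($s{\left(O,Z \right)} = - 4 Z 6 O = - 4 \cdot 6 Z O = - 4 \cdot 6 O Z = - 24 O Z$)
$\frac{h{\left(-10,11 \right)}}{-220} + \frac{\left(-11\right) \left(0 + 5\right)}{s{\left(17,10 \right)}} = \frac{1}{\left(17 - 10\right) \left(-220\right)} + \frac{\left(-11\right) \left(0 + 5\right)}{\left(-24\right) 17 \cdot 10} = \frac{1}{7} \left(- \frac{1}{220}\right) + \frac{\left(-11\right) 5}{-4080} = \frac{1}{7} \left(- \frac{1}{220}\right) - - \frac{11}{816} = - \frac{1}{1540} + \frac{11}{816} = \frac{4031}{314160}$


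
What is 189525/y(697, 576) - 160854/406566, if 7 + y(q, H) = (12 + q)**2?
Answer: -211261247/11353897638 ≈ -0.018607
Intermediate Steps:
y(q, H) = -7 + (12 + q)**2
189525/y(697, 576) - 160854/406566 = 189525/(-7 + (12 + 697)**2) - 160854/406566 = 189525/(-7 + 709**2) - 160854*1/406566 = 189525/(-7 + 502681) - 26809/67761 = 189525/502674 - 26809/67761 = 189525*(1/502674) - 26809/67761 = 63175/167558 - 26809/67761 = -211261247/11353897638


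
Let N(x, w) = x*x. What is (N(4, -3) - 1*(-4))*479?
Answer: 9580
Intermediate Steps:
N(x, w) = x²
(N(4, -3) - 1*(-4))*479 = (4² - 1*(-4))*479 = (16 + 4)*479 = 20*479 = 9580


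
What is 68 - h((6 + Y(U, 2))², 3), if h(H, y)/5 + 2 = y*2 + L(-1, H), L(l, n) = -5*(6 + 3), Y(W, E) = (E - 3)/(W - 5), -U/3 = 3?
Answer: 273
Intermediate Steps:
U = -9 (U = -3*3 = -9)
Y(W, E) = (-3 + E)/(-5 + W)
L(l, n) = -45 (L(l, n) = -5*9 = -45)
h(H, y) = -235 + 10*y (h(H, y) = -10 + 5*(y*2 - 45) = -10 + 5*(2*y - 45) = -10 + 5*(-45 + 2*y) = -10 + (-225 + 10*y) = -235 + 10*y)
68 - h((6 + Y(U, 2))², 3) = 68 - (-235 + 10*3) = 68 - (-235 + 30) = 68 - 1*(-205) = 68 + 205 = 273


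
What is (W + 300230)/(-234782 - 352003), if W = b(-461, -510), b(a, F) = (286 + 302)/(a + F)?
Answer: -291522742/569768235 ≈ -0.51165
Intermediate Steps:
b(a, F) = 588/(F + a)
W = -588/971 (W = 588/(-510 - 461) = 588/(-971) = 588*(-1/971) = -588/971 ≈ -0.60556)
(W + 300230)/(-234782 - 352003) = (-588/971 + 300230)/(-234782 - 352003) = (291522742/971)/(-586785) = (291522742/971)*(-1/586785) = -291522742/569768235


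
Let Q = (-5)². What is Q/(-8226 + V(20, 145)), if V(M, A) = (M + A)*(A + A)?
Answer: 25/39624 ≈ 0.00063093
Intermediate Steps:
V(M, A) = 2*A*(A + M) (V(M, A) = (A + M)*(2*A) = 2*A*(A + M))
Q = 25
Q/(-8226 + V(20, 145)) = 25/(-8226 + 2*145*(145 + 20)) = 25/(-8226 + 2*145*165) = 25/(-8226 + 47850) = 25/39624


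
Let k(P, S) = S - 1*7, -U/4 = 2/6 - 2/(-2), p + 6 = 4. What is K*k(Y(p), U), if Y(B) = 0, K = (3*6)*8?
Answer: -1776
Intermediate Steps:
p = -2 (p = -6 + 4 = -2)
K = 144 (K = 18*8 = 144)
U = -16/3 (U = -4*(2/6 - 2/(-2)) = -4*(2*(⅙) - 2*(-½)) = -4*(⅓ + 1) = -4*4/3 = -16/3 ≈ -5.3333)
k(P, S) = -7 + S (k(P, S) = S - 7 = -7 + S)
K*k(Y(p), U) = 144*(-7 - 16/3) = 144*(-37/3) = -1776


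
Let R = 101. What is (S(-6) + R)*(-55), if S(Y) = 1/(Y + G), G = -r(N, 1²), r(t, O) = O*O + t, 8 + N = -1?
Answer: -11165/2 ≈ -5582.5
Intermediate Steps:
N = -9 (N = -8 - 1 = -9)
r(t, O) = t + O² (r(t, O) = O² + t = t + O²)
G = 8 (G = -(-9 + (1²)²) = -(-9 + 1²) = -(-9 + 1) = -1*(-8) = 8)
S(Y) = 1/(8 + Y) (S(Y) = 1/(Y + 8) = 1/(8 + Y))
(S(-6) + R)*(-55) = (1/(8 - 6) + 101)*(-55) = (1/2 + 101)*(-55) = (½ + 101)*(-55) = (203/2)*(-55) = -11165/2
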